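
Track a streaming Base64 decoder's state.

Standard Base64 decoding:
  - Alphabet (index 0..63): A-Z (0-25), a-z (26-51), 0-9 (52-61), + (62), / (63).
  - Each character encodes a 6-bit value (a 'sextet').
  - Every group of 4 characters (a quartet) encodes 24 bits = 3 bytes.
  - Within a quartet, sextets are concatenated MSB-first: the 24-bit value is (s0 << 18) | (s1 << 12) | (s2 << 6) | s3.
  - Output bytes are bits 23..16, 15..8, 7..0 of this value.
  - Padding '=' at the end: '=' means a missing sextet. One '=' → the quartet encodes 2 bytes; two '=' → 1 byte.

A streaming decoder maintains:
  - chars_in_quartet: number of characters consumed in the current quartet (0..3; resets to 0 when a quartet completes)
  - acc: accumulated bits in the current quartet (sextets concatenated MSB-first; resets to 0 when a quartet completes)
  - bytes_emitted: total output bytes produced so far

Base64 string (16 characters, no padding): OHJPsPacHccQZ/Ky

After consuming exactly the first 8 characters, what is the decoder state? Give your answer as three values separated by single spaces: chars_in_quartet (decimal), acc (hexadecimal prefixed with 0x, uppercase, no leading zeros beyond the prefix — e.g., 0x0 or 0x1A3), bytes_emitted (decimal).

Answer: 0 0x0 6

Derivation:
After char 0 ('O'=14): chars_in_quartet=1 acc=0xE bytes_emitted=0
After char 1 ('H'=7): chars_in_quartet=2 acc=0x387 bytes_emitted=0
After char 2 ('J'=9): chars_in_quartet=3 acc=0xE1C9 bytes_emitted=0
After char 3 ('P'=15): chars_in_quartet=4 acc=0x38724F -> emit 38 72 4F, reset; bytes_emitted=3
After char 4 ('s'=44): chars_in_quartet=1 acc=0x2C bytes_emitted=3
After char 5 ('P'=15): chars_in_quartet=2 acc=0xB0F bytes_emitted=3
After char 6 ('a'=26): chars_in_quartet=3 acc=0x2C3DA bytes_emitted=3
After char 7 ('c'=28): chars_in_quartet=4 acc=0xB0F69C -> emit B0 F6 9C, reset; bytes_emitted=6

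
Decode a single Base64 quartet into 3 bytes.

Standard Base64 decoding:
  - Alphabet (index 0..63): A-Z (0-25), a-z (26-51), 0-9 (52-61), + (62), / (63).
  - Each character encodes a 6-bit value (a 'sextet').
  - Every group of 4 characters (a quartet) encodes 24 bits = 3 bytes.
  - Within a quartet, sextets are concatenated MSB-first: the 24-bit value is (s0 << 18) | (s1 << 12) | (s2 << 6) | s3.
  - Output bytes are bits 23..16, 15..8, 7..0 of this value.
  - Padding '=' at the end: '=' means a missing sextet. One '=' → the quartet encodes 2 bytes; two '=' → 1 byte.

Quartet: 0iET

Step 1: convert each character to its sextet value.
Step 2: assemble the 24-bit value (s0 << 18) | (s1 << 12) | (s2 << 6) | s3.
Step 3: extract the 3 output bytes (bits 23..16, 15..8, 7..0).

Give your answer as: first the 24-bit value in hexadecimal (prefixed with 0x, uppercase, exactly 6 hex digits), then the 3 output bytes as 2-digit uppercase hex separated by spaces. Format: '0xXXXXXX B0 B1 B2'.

Answer: 0xD22113 D2 21 13

Derivation:
Sextets: 0=52, i=34, E=4, T=19
24-bit: (52<<18) | (34<<12) | (4<<6) | 19
      = 0xD00000 | 0x022000 | 0x000100 | 0x000013
      = 0xD22113
Bytes: (v>>16)&0xFF=D2, (v>>8)&0xFF=21, v&0xFF=13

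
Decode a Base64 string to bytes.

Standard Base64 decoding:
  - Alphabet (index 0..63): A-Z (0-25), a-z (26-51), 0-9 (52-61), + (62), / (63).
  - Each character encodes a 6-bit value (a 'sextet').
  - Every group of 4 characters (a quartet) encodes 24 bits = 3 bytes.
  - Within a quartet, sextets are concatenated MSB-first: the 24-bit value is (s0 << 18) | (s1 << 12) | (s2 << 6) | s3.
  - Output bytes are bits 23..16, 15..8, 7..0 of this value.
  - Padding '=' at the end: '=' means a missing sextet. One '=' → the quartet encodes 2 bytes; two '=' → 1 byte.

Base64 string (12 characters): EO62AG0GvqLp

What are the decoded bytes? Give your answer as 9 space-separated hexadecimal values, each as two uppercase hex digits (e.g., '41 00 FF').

After char 0 ('E'=4): chars_in_quartet=1 acc=0x4 bytes_emitted=0
After char 1 ('O'=14): chars_in_quartet=2 acc=0x10E bytes_emitted=0
After char 2 ('6'=58): chars_in_quartet=3 acc=0x43BA bytes_emitted=0
After char 3 ('2'=54): chars_in_quartet=4 acc=0x10EEB6 -> emit 10 EE B6, reset; bytes_emitted=3
After char 4 ('A'=0): chars_in_quartet=1 acc=0x0 bytes_emitted=3
After char 5 ('G'=6): chars_in_quartet=2 acc=0x6 bytes_emitted=3
After char 6 ('0'=52): chars_in_quartet=3 acc=0x1B4 bytes_emitted=3
After char 7 ('G'=6): chars_in_quartet=4 acc=0x6D06 -> emit 00 6D 06, reset; bytes_emitted=6
After char 8 ('v'=47): chars_in_quartet=1 acc=0x2F bytes_emitted=6
After char 9 ('q'=42): chars_in_quartet=2 acc=0xBEA bytes_emitted=6
After char 10 ('L'=11): chars_in_quartet=3 acc=0x2FA8B bytes_emitted=6
After char 11 ('p'=41): chars_in_quartet=4 acc=0xBEA2E9 -> emit BE A2 E9, reset; bytes_emitted=9

Answer: 10 EE B6 00 6D 06 BE A2 E9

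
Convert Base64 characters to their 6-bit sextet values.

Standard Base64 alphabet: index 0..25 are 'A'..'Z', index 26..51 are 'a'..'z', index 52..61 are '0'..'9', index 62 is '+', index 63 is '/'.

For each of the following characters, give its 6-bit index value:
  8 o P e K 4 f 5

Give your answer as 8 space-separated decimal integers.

'8': 0..9 range, 52 + ord('8') − ord('0') = 60
'o': a..z range, 26 + ord('o') − ord('a') = 40
'P': A..Z range, ord('P') − ord('A') = 15
'e': a..z range, 26 + ord('e') − ord('a') = 30
'K': A..Z range, ord('K') − ord('A') = 10
'4': 0..9 range, 52 + ord('4') − ord('0') = 56
'f': a..z range, 26 + ord('f') − ord('a') = 31
'5': 0..9 range, 52 + ord('5') − ord('0') = 57

Answer: 60 40 15 30 10 56 31 57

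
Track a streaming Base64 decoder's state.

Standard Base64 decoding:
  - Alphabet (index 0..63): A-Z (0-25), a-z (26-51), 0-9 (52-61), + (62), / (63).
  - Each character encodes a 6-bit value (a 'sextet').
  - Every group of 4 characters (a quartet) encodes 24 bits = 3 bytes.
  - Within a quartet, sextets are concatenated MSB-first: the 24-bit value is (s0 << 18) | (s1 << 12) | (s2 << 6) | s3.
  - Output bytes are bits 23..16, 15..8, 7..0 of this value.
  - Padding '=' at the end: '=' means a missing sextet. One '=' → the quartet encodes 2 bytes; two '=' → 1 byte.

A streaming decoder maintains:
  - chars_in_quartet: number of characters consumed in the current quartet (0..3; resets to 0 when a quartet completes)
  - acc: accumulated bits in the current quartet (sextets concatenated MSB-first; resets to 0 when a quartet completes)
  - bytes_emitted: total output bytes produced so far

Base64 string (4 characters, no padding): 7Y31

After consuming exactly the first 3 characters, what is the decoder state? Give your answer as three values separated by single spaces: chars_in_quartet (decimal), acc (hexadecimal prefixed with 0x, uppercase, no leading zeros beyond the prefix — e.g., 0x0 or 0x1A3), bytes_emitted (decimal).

After char 0 ('7'=59): chars_in_quartet=1 acc=0x3B bytes_emitted=0
After char 1 ('Y'=24): chars_in_quartet=2 acc=0xED8 bytes_emitted=0
After char 2 ('3'=55): chars_in_quartet=3 acc=0x3B637 bytes_emitted=0

Answer: 3 0x3B637 0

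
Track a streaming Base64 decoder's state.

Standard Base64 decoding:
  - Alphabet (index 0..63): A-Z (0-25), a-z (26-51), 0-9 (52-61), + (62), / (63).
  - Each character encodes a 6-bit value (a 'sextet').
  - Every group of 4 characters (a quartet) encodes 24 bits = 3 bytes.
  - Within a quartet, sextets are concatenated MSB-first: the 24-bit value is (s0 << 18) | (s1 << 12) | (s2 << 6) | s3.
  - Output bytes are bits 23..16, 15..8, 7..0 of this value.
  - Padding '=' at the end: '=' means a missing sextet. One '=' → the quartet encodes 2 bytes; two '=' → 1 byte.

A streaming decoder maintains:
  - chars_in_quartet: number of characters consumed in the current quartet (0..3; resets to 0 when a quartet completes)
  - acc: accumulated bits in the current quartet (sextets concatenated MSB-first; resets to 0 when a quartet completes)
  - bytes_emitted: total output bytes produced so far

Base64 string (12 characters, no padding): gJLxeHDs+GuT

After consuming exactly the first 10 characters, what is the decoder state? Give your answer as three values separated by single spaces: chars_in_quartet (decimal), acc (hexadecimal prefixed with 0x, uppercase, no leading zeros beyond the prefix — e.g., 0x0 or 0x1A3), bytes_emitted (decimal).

Answer: 2 0xF86 6

Derivation:
After char 0 ('g'=32): chars_in_quartet=1 acc=0x20 bytes_emitted=0
After char 1 ('J'=9): chars_in_quartet=2 acc=0x809 bytes_emitted=0
After char 2 ('L'=11): chars_in_quartet=3 acc=0x2024B bytes_emitted=0
After char 3 ('x'=49): chars_in_quartet=4 acc=0x8092F1 -> emit 80 92 F1, reset; bytes_emitted=3
After char 4 ('e'=30): chars_in_quartet=1 acc=0x1E bytes_emitted=3
After char 5 ('H'=7): chars_in_quartet=2 acc=0x787 bytes_emitted=3
After char 6 ('D'=3): chars_in_quartet=3 acc=0x1E1C3 bytes_emitted=3
After char 7 ('s'=44): chars_in_quartet=4 acc=0x7870EC -> emit 78 70 EC, reset; bytes_emitted=6
After char 8 ('+'=62): chars_in_quartet=1 acc=0x3E bytes_emitted=6
After char 9 ('G'=6): chars_in_quartet=2 acc=0xF86 bytes_emitted=6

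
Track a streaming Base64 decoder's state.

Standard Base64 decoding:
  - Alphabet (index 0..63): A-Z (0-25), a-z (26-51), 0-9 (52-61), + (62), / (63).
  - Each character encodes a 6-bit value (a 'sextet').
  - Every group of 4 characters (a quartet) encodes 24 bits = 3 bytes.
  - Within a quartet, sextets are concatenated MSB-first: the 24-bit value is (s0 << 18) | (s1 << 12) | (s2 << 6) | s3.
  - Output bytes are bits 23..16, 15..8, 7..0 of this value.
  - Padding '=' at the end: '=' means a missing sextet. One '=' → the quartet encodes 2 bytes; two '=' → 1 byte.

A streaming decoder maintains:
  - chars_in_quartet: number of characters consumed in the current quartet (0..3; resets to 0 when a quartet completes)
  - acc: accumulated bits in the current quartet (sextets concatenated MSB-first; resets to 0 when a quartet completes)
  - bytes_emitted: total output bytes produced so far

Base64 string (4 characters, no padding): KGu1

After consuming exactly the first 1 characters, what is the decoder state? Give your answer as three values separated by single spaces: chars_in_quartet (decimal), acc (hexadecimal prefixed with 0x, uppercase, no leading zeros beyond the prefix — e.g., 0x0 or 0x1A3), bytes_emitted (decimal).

After char 0 ('K'=10): chars_in_quartet=1 acc=0xA bytes_emitted=0

Answer: 1 0xA 0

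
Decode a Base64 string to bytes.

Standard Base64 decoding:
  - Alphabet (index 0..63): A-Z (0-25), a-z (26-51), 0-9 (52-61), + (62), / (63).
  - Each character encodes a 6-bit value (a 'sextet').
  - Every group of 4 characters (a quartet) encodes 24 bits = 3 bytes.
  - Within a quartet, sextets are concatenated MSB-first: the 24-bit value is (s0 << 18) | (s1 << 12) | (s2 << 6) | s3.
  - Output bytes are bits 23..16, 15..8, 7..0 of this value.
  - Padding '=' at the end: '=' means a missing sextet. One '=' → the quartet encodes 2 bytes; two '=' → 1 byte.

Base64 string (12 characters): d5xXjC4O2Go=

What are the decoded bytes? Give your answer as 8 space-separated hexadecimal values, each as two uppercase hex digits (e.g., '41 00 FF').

After char 0 ('d'=29): chars_in_quartet=1 acc=0x1D bytes_emitted=0
After char 1 ('5'=57): chars_in_quartet=2 acc=0x779 bytes_emitted=0
After char 2 ('x'=49): chars_in_quartet=3 acc=0x1DE71 bytes_emitted=0
After char 3 ('X'=23): chars_in_quartet=4 acc=0x779C57 -> emit 77 9C 57, reset; bytes_emitted=3
After char 4 ('j'=35): chars_in_quartet=1 acc=0x23 bytes_emitted=3
After char 5 ('C'=2): chars_in_quartet=2 acc=0x8C2 bytes_emitted=3
After char 6 ('4'=56): chars_in_quartet=3 acc=0x230B8 bytes_emitted=3
After char 7 ('O'=14): chars_in_quartet=4 acc=0x8C2E0E -> emit 8C 2E 0E, reset; bytes_emitted=6
After char 8 ('2'=54): chars_in_quartet=1 acc=0x36 bytes_emitted=6
After char 9 ('G'=6): chars_in_quartet=2 acc=0xD86 bytes_emitted=6
After char 10 ('o'=40): chars_in_quartet=3 acc=0x361A8 bytes_emitted=6
Padding '=': partial quartet acc=0x361A8 -> emit D8 6A; bytes_emitted=8

Answer: 77 9C 57 8C 2E 0E D8 6A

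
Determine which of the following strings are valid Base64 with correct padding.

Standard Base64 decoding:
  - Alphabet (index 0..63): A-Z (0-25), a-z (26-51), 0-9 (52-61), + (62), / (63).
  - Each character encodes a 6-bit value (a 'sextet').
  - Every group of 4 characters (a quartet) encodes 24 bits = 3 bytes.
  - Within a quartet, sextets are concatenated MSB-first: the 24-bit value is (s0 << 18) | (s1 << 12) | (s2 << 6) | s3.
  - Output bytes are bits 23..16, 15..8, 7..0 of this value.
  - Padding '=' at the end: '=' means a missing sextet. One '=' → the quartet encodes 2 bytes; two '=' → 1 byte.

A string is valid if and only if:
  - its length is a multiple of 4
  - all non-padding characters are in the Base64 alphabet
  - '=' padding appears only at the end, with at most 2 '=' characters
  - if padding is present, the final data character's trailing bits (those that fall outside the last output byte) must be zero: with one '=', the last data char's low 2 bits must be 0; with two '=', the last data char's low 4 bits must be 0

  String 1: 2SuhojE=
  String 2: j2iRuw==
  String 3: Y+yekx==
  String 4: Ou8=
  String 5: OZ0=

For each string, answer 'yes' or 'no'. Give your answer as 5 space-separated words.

String 1: '2SuhojE=' → valid
String 2: 'j2iRuw==' → valid
String 3: 'Y+yekx==' → invalid (bad trailing bits)
String 4: 'Ou8=' → valid
String 5: 'OZ0=' → valid

Answer: yes yes no yes yes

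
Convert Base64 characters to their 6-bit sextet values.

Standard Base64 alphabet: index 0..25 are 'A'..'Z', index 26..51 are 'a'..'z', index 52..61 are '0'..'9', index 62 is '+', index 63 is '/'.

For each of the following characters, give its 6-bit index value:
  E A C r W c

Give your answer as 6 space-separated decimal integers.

Answer: 4 0 2 43 22 28

Derivation:
'E': A..Z range, ord('E') − ord('A') = 4
'A': A..Z range, ord('A') − ord('A') = 0
'C': A..Z range, ord('C') − ord('A') = 2
'r': a..z range, 26 + ord('r') − ord('a') = 43
'W': A..Z range, ord('W') − ord('A') = 22
'c': a..z range, 26 + ord('c') − ord('a') = 28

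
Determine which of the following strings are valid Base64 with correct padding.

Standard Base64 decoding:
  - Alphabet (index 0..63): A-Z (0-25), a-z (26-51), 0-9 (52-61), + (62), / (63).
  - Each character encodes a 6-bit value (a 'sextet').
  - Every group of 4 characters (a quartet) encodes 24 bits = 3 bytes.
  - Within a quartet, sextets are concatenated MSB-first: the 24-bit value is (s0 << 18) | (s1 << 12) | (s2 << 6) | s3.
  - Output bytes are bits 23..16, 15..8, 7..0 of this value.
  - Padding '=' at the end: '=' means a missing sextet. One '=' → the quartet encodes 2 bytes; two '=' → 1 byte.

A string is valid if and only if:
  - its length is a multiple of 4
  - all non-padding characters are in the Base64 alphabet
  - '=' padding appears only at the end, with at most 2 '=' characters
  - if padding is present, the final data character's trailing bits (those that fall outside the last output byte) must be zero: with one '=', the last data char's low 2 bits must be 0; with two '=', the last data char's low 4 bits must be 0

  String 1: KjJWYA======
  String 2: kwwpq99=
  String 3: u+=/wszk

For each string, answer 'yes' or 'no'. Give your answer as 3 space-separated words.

Answer: no no no

Derivation:
String 1: 'KjJWYA======' → invalid (6 pad chars (max 2))
String 2: 'kwwpq99=' → invalid (bad trailing bits)
String 3: 'u+=/wszk' → invalid (bad char(s): ['=']; '=' in middle)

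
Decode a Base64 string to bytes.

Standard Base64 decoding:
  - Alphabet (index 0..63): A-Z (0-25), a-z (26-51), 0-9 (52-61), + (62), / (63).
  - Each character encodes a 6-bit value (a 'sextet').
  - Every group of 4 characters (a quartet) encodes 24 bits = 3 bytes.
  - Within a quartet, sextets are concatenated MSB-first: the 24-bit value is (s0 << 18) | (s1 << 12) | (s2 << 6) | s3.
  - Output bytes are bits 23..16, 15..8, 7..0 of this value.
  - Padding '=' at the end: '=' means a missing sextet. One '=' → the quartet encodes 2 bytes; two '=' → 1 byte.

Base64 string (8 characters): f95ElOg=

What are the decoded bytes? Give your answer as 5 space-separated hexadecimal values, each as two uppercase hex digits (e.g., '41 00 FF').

After char 0 ('f'=31): chars_in_quartet=1 acc=0x1F bytes_emitted=0
After char 1 ('9'=61): chars_in_quartet=2 acc=0x7FD bytes_emitted=0
After char 2 ('5'=57): chars_in_quartet=3 acc=0x1FF79 bytes_emitted=0
After char 3 ('E'=4): chars_in_quartet=4 acc=0x7FDE44 -> emit 7F DE 44, reset; bytes_emitted=3
After char 4 ('l'=37): chars_in_quartet=1 acc=0x25 bytes_emitted=3
After char 5 ('O'=14): chars_in_quartet=2 acc=0x94E bytes_emitted=3
After char 6 ('g'=32): chars_in_quartet=3 acc=0x253A0 bytes_emitted=3
Padding '=': partial quartet acc=0x253A0 -> emit 94 E8; bytes_emitted=5

Answer: 7F DE 44 94 E8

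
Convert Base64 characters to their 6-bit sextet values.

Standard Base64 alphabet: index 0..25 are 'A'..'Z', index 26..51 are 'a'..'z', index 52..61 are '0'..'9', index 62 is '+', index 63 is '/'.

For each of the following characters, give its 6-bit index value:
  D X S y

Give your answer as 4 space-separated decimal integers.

'D': A..Z range, ord('D') − ord('A') = 3
'X': A..Z range, ord('X') − ord('A') = 23
'S': A..Z range, ord('S') − ord('A') = 18
'y': a..z range, 26 + ord('y') − ord('a') = 50

Answer: 3 23 18 50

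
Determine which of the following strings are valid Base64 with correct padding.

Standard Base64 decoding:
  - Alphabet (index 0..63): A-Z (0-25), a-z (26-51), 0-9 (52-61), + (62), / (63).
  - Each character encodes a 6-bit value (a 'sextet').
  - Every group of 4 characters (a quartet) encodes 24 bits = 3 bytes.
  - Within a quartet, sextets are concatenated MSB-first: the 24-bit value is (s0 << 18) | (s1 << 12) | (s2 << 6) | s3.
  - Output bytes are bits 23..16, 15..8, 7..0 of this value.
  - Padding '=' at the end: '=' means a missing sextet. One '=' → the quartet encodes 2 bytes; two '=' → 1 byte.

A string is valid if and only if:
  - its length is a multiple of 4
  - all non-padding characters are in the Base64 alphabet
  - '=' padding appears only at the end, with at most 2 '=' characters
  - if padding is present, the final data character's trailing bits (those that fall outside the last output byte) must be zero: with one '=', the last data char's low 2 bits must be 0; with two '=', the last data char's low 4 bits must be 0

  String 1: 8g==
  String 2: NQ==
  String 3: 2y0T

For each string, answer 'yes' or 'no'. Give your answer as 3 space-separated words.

Answer: yes yes yes

Derivation:
String 1: '8g==' → valid
String 2: 'NQ==' → valid
String 3: '2y0T' → valid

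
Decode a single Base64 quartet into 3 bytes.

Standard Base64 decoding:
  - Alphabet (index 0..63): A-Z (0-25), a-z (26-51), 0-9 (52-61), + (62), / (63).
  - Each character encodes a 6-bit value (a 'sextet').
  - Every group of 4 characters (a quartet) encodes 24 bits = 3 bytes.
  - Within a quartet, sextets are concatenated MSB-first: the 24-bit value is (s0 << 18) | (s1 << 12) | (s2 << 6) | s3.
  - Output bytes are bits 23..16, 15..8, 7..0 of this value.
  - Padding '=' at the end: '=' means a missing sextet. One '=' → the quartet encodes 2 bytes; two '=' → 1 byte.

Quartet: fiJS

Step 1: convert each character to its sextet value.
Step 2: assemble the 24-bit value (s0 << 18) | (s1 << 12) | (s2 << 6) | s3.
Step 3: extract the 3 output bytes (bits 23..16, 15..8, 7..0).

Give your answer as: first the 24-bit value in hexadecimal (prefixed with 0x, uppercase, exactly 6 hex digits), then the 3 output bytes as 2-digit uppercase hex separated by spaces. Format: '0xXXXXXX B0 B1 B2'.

Answer: 0x7E2252 7E 22 52

Derivation:
Sextets: f=31, i=34, J=9, S=18
24-bit: (31<<18) | (34<<12) | (9<<6) | 18
      = 0x7C0000 | 0x022000 | 0x000240 | 0x000012
      = 0x7E2252
Bytes: (v>>16)&0xFF=7E, (v>>8)&0xFF=22, v&0xFF=52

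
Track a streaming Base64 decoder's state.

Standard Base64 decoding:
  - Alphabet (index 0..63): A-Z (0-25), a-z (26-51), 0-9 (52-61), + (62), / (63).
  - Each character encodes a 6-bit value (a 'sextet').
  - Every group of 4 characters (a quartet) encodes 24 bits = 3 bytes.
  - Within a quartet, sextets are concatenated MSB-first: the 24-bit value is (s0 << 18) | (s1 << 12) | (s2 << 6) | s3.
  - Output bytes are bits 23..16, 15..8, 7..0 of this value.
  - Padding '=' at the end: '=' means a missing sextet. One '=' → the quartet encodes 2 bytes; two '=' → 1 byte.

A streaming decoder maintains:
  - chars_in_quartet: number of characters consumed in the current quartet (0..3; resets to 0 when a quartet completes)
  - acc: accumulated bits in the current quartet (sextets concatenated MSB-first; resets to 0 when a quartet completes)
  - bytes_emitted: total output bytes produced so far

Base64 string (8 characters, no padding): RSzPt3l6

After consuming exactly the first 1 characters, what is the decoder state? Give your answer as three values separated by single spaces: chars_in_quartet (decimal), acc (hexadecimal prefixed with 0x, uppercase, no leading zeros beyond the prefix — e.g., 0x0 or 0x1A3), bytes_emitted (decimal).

After char 0 ('R'=17): chars_in_quartet=1 acc=0x11 bytes_emitted=0

Answer: 1 0x11 0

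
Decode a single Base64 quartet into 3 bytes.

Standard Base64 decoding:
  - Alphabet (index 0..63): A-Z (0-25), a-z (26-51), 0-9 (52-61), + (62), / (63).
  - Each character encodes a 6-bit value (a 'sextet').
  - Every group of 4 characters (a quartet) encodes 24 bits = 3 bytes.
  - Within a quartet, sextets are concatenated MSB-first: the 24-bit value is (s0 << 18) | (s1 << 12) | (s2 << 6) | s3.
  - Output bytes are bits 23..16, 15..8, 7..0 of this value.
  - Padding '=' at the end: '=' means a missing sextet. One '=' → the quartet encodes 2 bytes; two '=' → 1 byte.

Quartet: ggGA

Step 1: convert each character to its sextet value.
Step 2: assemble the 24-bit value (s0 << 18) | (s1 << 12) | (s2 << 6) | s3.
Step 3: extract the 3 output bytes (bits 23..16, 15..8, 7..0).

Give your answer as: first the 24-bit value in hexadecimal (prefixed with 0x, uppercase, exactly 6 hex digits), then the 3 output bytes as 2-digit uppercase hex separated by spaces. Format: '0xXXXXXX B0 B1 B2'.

Answer: 0x820180 82 01 80

Derivation:
Sextets: g=32, g=32, G=6, A=0
24-bit: (32<<18) | (32<<12) | (6<<6) | 0
      = 0x800000 | 0x020000 | 0x000180 | 0x000000
      = 0x820180
Bytes: (v>>16)&0xFF=82, (v>>8)&0xFF=01, v&0xFF=80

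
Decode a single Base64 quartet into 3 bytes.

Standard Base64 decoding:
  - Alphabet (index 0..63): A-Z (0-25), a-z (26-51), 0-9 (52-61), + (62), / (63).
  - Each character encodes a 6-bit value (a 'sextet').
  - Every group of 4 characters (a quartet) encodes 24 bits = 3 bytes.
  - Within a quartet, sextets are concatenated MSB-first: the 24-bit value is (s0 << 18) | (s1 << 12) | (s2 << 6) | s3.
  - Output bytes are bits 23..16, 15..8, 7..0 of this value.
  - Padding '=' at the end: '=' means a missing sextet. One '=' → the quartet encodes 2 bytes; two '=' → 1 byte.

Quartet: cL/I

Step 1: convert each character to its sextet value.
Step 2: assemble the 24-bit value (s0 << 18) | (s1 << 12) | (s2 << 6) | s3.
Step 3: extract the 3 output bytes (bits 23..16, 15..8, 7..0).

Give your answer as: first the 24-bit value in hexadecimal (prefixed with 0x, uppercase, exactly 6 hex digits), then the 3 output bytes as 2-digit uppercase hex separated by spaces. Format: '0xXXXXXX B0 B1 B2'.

Sextets: c=28, L=11, /=63, I=8
24-bit: (28<<18) | (11<<12) | (63<<6) | 8
      = 0x700000 | 0x00B000 | 0x000FC0 | 0x000008
      = 0x70BFC8
Bytes: (v>>16)&0xFF=70, (v>>8)&0xFF=BF, v&0xFF=C8

Answer: 0x70BFC8 70 BF C8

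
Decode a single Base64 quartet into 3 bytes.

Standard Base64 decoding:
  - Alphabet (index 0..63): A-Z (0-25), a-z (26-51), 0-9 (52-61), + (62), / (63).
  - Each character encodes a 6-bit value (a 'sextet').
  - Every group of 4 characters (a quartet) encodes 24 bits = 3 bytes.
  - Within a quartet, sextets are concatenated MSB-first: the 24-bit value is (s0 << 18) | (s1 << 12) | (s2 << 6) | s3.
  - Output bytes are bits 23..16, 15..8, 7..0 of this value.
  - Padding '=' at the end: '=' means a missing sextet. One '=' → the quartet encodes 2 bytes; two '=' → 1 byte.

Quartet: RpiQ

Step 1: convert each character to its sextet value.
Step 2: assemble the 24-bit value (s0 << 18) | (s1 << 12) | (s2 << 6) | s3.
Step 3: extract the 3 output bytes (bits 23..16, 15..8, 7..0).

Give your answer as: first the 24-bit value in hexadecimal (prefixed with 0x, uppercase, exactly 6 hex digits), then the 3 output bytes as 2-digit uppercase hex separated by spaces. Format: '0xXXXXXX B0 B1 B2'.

Sextets: R=17, p=41, i=34, Q=16
24-bit: (17<<18) | (41<<12) | (34<<6) | 16
      = 0x440000 | 0x029000 | 0x000880 | 0x000010
      = 0x469890
Bytes: (v>>16)&0xFF=46, (v>>8)&0xFF=98, v&0xFF=90

Answer: 0x469890 46 98 90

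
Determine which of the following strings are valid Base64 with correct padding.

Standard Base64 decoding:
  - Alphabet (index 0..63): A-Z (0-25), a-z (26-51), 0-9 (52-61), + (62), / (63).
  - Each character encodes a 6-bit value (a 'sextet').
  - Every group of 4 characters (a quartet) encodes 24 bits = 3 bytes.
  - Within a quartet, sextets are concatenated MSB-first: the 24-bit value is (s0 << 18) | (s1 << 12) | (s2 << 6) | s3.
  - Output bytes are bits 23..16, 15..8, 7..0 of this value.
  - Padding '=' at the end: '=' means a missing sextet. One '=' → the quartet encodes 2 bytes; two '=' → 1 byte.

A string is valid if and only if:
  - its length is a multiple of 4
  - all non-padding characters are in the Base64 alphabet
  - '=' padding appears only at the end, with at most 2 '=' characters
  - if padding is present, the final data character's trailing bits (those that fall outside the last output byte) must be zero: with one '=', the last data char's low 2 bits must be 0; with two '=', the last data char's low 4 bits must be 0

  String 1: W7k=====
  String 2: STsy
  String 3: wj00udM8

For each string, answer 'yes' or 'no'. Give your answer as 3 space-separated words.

Answer: no yes yes

Derivation:
String 1: 'W7k=====' → invalid (5 pad chars (max 2))
String 2: 'STsy' → valid
String 3: 'wj00udM8' → valid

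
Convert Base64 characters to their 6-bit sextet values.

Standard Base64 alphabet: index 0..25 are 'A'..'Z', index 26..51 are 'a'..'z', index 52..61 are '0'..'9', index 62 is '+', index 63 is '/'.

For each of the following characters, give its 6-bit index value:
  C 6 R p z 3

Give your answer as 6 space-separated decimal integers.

Answer: 2 58 17 41 51 55

Derivation:
'C': A..Z range, ord('C') − ord('A') = 2
'6': 0..9 range, 52 + ord('6') − ord('0') = 58
'R': A..Z range, ord('R') − ord('A') = 17
'p': a..z range, 26 + ord('p') − ord('a') = 41
'z': a..z range, 26 + ord('z') − ord('a') = 51
'3': 0..9 range, 52 + ord('3') − ord('0') = 55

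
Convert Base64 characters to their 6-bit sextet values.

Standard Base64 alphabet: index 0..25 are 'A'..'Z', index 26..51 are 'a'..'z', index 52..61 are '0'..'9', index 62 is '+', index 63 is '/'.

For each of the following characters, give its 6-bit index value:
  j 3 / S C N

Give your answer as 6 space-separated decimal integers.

'j': a..z range, 26 + ord('j') − ord('a') = 35
'3': 0..9 range, 52 + ord('3') − ord('0') = 55
'/': index 63
'S': A..Z range, ord('S') − ord('A') = 18
'C': A..Z range, ord('C') − ord('A') = 2
'N': A..Z range, ord('N') − ord('A') = 13

Answer: 35 55 63 18 2 13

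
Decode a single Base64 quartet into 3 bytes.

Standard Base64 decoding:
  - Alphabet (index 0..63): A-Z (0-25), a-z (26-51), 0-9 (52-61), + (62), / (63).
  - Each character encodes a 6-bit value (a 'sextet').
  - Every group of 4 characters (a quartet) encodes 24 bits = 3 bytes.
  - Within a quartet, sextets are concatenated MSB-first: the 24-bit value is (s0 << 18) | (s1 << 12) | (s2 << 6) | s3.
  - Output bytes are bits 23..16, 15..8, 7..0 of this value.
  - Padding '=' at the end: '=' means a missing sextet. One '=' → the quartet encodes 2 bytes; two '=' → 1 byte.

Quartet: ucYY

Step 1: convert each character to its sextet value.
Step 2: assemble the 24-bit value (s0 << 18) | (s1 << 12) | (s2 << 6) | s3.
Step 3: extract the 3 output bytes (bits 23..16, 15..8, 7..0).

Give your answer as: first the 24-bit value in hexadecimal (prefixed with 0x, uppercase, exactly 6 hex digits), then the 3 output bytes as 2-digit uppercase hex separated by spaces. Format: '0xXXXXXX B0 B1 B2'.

Answer: 0xB9C618 B9 C6 18

Derivation:
Sextets: u=46, c=28, Y=24, Y=24
24-bit: (46<<18) | (28<<12) | (24<<6) | 24
      = 0xB80000 | 0x01C000 | 0x000600 | 0x000018
      = 0xB9C618
Bytes: (v>>16)&0xFF=B9, (v>>8)&0xFF=C6, v&0xFF=18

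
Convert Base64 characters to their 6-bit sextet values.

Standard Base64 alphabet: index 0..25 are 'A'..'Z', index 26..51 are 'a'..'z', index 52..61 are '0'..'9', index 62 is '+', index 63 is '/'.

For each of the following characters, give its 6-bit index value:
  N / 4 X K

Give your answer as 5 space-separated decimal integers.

'N': A..Z range, ord('N') − ord('A') = 13
'/': index 63
'4': 0..9 range, 52 + ord('4') − ord('0') = 56
'X': A..Z range, ord('X') − ord('A') = 23
'K': A..Z range, ord('K') − ord('A') = 10

Answer: 13 63 56 23 10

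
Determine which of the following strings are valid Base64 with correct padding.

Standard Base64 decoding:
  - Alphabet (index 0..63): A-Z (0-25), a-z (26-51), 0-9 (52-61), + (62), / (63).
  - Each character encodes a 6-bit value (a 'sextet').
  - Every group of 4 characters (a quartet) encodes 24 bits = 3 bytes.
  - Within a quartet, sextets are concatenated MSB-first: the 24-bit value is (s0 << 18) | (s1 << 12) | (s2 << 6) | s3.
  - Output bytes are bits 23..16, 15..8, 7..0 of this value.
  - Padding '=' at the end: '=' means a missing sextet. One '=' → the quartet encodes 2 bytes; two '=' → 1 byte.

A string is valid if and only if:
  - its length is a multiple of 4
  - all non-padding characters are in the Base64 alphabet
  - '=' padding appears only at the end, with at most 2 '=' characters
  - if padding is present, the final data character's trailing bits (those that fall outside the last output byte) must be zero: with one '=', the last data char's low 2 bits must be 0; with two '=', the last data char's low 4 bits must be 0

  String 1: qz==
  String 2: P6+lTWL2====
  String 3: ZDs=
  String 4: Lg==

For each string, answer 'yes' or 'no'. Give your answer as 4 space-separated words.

Answer: no no yes yes

Derivation:
String 1: 'qz==' → invalid (bad trailing bits)
String 2: 'P6+lTWL2====' → invalid (4 pad chars (max 2))
String 3: 'ZDs=' → valid
String 4: 'Lg==' → valid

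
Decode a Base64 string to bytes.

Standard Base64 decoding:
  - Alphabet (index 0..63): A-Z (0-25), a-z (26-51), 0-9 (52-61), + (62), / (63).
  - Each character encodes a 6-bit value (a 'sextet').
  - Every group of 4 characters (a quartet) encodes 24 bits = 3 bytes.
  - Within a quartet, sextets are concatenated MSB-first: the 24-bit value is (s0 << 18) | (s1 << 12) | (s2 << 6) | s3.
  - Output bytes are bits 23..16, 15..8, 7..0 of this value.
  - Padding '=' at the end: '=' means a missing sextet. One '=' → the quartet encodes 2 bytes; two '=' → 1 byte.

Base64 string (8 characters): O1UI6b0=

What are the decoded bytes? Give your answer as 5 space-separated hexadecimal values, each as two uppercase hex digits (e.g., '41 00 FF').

Answer: 3B 55 08 E9 BD

Derivation:
After char 0 ('O'=14): chars_in_quartet=1 acc=0xE bytes_emitted=0
After char 1 ('1'=53): chars_in_quartet=2 acc=0x3B5 bytes_emitted=0
After char 2 ('U'=20): chars_in_quartet=3 acc=0xED54 bytes_emitted=0
After char 3 ('I'=8): chars_in_quartet=4 acc=0x3B5508 -> emit 3B 55 08, reset; bytes_emitted=3
After char 4 ('6'=58): chars_in_quartet=1 acc=0x3A bytes_emitted=3
After char 5 ('b'=27): chars_in_quartet=2 acc=0xE9B bytes_emitted=3
After char 6 ('0'=52): chars_in_quartet=3 acc=0x3A6F4 bytes_emitted=3
Padding '=': partial quartet acc=0x3A6F4 -> emit E9 BD; bytes_emitted=5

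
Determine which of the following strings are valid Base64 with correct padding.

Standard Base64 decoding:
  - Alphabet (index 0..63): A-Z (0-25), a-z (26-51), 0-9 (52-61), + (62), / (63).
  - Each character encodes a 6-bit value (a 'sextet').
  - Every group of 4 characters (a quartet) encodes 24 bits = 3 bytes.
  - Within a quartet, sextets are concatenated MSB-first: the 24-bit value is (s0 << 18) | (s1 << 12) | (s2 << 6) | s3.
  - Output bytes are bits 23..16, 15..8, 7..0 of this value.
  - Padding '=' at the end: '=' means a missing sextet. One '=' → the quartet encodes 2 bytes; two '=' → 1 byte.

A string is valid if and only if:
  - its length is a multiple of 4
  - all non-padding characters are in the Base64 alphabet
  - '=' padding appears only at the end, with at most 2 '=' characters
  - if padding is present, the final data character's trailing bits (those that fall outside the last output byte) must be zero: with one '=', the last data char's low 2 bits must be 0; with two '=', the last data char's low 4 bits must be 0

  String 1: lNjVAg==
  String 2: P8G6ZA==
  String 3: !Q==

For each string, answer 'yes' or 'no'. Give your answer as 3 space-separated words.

String 1: 'lNjVAg==' → valid
String 2: 'P8G6ZA==' → valid
String 3: '!Q==' → invalid (bad char(s): ['!'])

Answer: yes yes no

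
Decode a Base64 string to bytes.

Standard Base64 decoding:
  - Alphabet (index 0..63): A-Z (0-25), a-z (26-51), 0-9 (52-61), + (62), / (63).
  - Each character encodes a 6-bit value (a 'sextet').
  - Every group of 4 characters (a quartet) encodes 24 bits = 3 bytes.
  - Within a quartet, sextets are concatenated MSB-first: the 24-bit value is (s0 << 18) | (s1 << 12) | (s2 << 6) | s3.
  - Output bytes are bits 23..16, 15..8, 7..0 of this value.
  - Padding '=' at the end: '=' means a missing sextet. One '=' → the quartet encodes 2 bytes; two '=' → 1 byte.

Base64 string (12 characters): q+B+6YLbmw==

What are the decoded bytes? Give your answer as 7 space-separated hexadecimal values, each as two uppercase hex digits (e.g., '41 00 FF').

Answer: AB E0 7E E9 82 DB 9B

Derivation:
After char 0 ('q'=42): chars_in_quartet=1 acc=0x2A bytes_emitted=0
After char 1 ('+'=62): chars_in_quartet=2 acc=0xABE bytes_emitted=0
After char 2 ('B'=1): chars_in_quartet=3 acc=0x2AF81 bytes_emitted=0
After char 3 ('+'=62): chars_in_quartet=4 acc=0xABE07E -> emit AB E0 7E, reset; bytes_emitted=3
After char 4 ('6'=58): chars_in_quartet=1 acc=0x3A bytes_emitted=3
After char 5 ('Y'=24): chars_in_quartet=2 acc=0xE98 bytes_emitted=3
After char 6 ('L'=11): chars_in_quartet=3 acc=0x3A60B bytes_emitted=3
After char 7 ('b'=27): chars_in_quartet=4 acc=0xE982DB -> emit E9 82 DB, reset; bytes_emitted=6
After char 8 ('m'=38): chars_in_quartet=1 acc=0x26 bytes_emitted=6
After char 9 ('w'=48): chars_in_quartet=2 acc=0x9B0 bytes_emitted=6
Padding '==': partial quartet acc=0x9B0 -> emit 9B; bytes_emitted=7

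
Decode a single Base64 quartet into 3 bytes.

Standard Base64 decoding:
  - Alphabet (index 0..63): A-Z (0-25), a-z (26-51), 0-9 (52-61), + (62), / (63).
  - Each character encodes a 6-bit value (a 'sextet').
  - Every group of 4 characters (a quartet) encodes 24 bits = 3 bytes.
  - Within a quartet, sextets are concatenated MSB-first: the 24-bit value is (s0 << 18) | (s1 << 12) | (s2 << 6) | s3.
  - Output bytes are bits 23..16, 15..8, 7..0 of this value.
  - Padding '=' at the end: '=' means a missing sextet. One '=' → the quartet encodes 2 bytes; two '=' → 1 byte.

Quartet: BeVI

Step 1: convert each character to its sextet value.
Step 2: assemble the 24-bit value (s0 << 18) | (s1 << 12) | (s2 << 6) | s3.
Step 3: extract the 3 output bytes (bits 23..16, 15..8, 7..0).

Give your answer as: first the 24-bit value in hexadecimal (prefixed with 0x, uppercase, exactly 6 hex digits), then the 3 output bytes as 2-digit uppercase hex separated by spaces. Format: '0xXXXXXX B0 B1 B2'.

Sextets: B=1, e=30, V=21, I=8
24-bit: (1<<18) | (30<<12) | (21<<6) | 8
      = 0x040000 | 0x01E000 | 0x000540 | 0x000008
      = 0x05E548
Bytes: (v>>16)&0xFF=05, (v>>8)&0xFF=E5, v&0xFF=48

Answer: 0x05E548 05 E5 48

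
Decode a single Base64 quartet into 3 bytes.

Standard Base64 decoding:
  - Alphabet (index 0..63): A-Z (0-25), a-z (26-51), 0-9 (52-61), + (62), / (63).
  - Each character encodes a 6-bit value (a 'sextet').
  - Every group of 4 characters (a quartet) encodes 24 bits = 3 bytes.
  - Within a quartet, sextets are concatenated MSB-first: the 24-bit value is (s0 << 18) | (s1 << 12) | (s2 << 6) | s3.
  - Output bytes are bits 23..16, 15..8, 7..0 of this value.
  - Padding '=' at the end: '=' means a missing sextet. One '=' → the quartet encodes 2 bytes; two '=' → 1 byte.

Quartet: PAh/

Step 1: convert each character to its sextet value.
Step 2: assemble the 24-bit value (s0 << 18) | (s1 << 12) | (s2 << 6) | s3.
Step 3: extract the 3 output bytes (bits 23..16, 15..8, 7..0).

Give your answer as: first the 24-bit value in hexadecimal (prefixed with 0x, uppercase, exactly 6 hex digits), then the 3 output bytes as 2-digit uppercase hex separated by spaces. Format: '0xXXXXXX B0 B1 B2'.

Sextets: P=15, A=0, h=33, /=63
24-bit: (15<<18) | (0<<12) | (33<<6) | 63
      = 0x3C0000 | 0x000000 | 0x000840 | 0x00003F
      = 0x3C087F
Bytes: (v>>16)&0xFF=3C, (v>>8)&0xFF=08, v&0xFF=7F

Answer: 0x3C087F 3C 08 7F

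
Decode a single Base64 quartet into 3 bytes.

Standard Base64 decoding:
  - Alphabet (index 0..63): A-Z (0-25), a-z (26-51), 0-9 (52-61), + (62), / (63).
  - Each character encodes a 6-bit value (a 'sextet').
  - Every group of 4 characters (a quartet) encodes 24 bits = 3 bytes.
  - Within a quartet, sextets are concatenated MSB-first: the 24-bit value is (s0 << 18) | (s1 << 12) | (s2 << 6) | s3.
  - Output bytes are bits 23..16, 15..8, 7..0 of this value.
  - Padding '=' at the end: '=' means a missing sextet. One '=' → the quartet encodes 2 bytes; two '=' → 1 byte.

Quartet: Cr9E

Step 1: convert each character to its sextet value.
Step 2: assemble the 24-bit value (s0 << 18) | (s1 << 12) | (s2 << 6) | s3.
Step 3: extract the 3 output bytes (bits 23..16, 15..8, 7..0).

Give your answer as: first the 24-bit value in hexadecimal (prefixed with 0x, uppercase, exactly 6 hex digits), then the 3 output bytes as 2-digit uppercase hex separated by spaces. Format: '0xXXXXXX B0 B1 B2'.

Answer: 0x0ABF44 0A BF 44

Derivation:
Sextets: C=2, r=43, 9=61, E=4
24-bit: (2<<18) | (43<<12) | (61<<6) | 4
      = 0x080000 | 0x02B000 | 0x000F40 | 0x000004
      = 0x0ABF44
Bytes: (v>>16)&0xFF=0A, (v>>8)&0xFF=BF, v&0xFF=44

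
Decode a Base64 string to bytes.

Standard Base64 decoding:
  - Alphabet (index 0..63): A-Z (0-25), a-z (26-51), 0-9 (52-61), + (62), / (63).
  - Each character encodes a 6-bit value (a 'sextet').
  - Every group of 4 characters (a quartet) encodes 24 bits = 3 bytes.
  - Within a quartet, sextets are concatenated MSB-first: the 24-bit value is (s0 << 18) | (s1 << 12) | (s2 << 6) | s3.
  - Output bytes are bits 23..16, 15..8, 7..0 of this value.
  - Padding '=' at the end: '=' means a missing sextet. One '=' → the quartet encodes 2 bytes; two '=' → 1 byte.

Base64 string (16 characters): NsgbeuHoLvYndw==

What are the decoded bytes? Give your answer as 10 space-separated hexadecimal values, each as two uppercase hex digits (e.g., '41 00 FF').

After char 0 ('N'=13): chars_in_quartet=1 acc=0xD bytes_emitted=0
After char 1 ('s'=44): chars_in_quartet=2 acc=0x36C bytes_emitted=0
After char 2 ('g'=32): chars_in_quartet=3 acc=0xDB20 bytes_emitted=0
After char 3 ('b'=27): chars_in_quartet=4 acc=0x36C81B -> emit 36 C8 1B, reset; bytes_emitted=3
After char 4 ('e'=30): chars_in_quartet=1 acc=0x1E bytes_emitted=3
After char 5 ('u'=46): chars_in_quartet=2 acc=0x7AE bytes_emitted=3
After char 6 ('H'=7): chars_in_quartet=3 acc=0x1EB87 bytes_emitted=3
After char 7 ('o'=40): chars_in_quartet=4 acc=0x7AE1E8 -> emit 7A E1 E8, reset; bytes_emitted=6
After char 8 ('L'=11): chars_in_quartet=1 acc=0xB bytes_emitted=6
After char 9 ('v'=47): chars_in_quartet=2 acc=0x2EF bytes_emitted=6
After char 10 ('Y'=24): chars_in_quartet=3 acc=0xBBD8 bytes_emitted=6
After char 11 ('n'=39): chars_in_quartet=4 acc=0x2EF627 -> emit 2E F6 27, reset; bytes_emitted=9
After char 12 ('d'=29): chars_in_quartet=1 acc=0x1D bytes_emitted=9
After char 13 ('w'=48): chars_in_quartet=2 acc=0x770 bytes_emitted=9
Padding '==': partial quartet acc=0x770 -> emit 77; bytes_emitted=10

Answer: 36 C8 1B 7A E1 E8 2E F6 27 77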